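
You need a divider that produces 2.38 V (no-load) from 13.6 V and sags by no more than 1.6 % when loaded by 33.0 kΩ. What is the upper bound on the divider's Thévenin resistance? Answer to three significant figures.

R_th ≤ 537 Ω

Loading drop = R_th/(R_th + R_L) ≤ 0.0160, so R_th ≤ R_L · ε/(1−ε) = 33.0 kΩ × 0.0160/0.9840 = 537 Ω.
(Any R1, R2 with R2/(R1+R2) = 0.175 and R1‖R2 ≤ 537 Ω will meet the spec.)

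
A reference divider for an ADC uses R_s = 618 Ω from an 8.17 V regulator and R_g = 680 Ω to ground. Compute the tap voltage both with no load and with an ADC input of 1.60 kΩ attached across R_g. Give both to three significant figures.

Open-circuit: V = 8.17 × 680/(618 + 680) = 4.28 V.
With the load, R_g becomes R_g‖R_L = 477.2 Ω, so V = 8.17 × 477.2/1095 = 3.56 V.

Unloaded: 4.28 V; loaded: 3.56 V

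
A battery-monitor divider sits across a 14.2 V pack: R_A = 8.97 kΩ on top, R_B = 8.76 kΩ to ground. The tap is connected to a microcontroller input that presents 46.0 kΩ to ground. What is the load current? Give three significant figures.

I_L ≈ 0.139 mA

R_B‖R_L = 7.359 kΩ; V_out = 14.2 × 7.359/16.33 = 6.399 V.
I_L = V_out / R_L = 6.399 / 46.0 kΩ = 0.139 mA.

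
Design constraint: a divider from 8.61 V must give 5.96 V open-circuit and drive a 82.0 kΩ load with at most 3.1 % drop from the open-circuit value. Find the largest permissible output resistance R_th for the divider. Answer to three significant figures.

R_th ≤ 2.62 kΩ

Loading drop = R_th/(R_th + R_L) ≤ 0.0310, so R_th ≤ R_L · ε/(1−ε) = 82.0 kΩ × 0.0310/0.9690 = 2.62 kΩ.
(Any R1, R2 with R2/(R1+R2) = 0.692 and R1‖R2 ≤ 2.62 kΩ will meet the spec.)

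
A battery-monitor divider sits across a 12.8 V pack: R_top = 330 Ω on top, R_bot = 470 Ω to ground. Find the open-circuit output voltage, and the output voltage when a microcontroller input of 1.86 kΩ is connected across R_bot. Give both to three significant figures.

Unloaded: 7.52 V; loaded: 6.81 V

Open-circuit: V = 12.8 × 470/(330 + 470) = 7.52 V.
With the load, R_bot becomes R_bot‖R_L = 375.2 Ω, so V = 12.8 × 375.2/705.2 = 6.81 V.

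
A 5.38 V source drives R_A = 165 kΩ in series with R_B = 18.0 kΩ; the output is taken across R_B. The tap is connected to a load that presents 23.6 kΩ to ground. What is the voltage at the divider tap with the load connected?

V_out ≈ 0.314 V

The load sits in parallel with R_B: R_B‖R_L = (18.0 × 23.6) / (18.0 + 23.6) = 10.21 kΩ.
V_out = 5.38 × 10.21 / (165 + 10.21) = 5.38 × 10.21/175.2 = 0.314 V.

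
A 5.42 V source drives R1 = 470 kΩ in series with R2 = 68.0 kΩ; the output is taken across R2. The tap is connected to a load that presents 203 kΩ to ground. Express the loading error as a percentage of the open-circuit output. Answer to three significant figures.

Unloaded V = 5.42 × 68.0/538.0 = 0.6851 V.
Loaded: R2‖R_L = 50.94 kΩ, giving V = 5.42 × 50.94/520.9 = 0.5300 V.
Drop = (0.6851 − 0.5300) / 0.6851 = 22.6 %.

22.6 %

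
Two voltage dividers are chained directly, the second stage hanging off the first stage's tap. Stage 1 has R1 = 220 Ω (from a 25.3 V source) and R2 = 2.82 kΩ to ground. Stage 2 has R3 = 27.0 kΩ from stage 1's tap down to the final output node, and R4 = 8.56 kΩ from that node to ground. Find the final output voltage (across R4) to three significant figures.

Stage 2 presents R3+R4 = 35560 Ω as a load on stage 1's tap.
Stage 1's lower leg becomes R2‖(R3+R4) = 2613 Ω, so V_mid = 25.3 × 2613/2833 = 23.34 V.
Stage 2 is itself unloaded: V_out = V_mid × R4/(R3+R4) = 23.34 × 8560/35560 = 5.62 V.

V_out ≈ 5.62 V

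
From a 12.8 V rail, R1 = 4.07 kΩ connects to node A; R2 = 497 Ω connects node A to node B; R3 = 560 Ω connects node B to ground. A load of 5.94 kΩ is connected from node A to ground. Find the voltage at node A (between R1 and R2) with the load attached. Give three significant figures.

V ≈ 2.31 V

Below node A the series string R2+R3 = 1057 Ω sits in parallel with the 5940 Ω load: 897.3 Ω.
V_A = 12.8 × 897.3/(4070 + 897.3) = 2.31 V.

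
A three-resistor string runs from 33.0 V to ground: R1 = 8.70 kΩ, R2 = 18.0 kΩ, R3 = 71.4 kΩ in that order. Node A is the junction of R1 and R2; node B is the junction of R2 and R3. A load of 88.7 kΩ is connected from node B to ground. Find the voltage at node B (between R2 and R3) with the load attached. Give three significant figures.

At node B, R3 is in parallel with the load: R3‖R_L = 39.56 kΩ.
Below node A the resistance is R2 + (R3‖R_L) = 57.56 kΩ, so V_A = 33.0 × 57.56/66.26 = 28.67 V.
Then V_B = V_A × (R3‖R_L)/(R2 + R3‖R_L) = 28.67 × 39.56/57.56 = 19.7 V.

V ≈ 19.7 V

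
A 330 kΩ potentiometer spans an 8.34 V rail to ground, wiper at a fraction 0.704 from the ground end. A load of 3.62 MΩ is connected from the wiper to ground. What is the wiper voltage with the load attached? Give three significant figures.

V ≈ 5.76 V

The wiper splits the pot into (1−α)R = 97.68 kΩ above and αR = 232.3 kΩ below.
Lower section ‖ load = 218.3 kΩ.
V_wiper = 8.34 × 218.3/(97.68 + 218.3) = 5.76 V.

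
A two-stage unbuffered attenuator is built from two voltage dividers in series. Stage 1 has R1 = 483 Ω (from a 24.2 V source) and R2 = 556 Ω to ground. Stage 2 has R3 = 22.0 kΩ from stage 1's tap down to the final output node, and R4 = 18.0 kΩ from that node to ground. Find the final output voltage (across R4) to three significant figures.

V_out ≈ 5.79 V

Stage 2 presents R3+R4 = 40000 Ω as a load on stage 1's tap.
Stage 1's lower leg becomes R2‖(R3+R4) = 548.4 Ω, so V_mid = 24.2 × 548.4/1031 = 12.87 V.
Stage 2 is itself unloaded: V_out = V_mid × R4/(R3+R4) = 12.87 × 18000/40000 = 5.79 V.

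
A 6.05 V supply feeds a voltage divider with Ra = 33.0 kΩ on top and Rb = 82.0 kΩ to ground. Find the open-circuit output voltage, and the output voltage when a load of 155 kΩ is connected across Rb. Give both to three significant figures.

Unloaded: 4.31 V; loaded: 3.75 V

Open-circuit: V = 6.05 × 82.0/(33.0 + 82.0) = 4.31 V.
With the load, Rb becomes Rb‖R_L = 53.63 kΩ, so V = 6.05 × 53.63/86.63 = 3.75 V.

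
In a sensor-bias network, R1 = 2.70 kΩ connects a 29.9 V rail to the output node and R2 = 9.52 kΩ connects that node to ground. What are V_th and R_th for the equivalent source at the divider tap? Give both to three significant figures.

V_th = 23.3 V, R_th = 2.10 kΩ

V_th is the open-circuit tap voltage: 29.9 × 9.52/(2.70 + 9.52) = 23.3 V.
With the supply zeroed, R1 and R2 appear in parallel from the tap: R_th = R1‖R2 = (2.70 × 9.52)/12.22 = 2.10 kΩ.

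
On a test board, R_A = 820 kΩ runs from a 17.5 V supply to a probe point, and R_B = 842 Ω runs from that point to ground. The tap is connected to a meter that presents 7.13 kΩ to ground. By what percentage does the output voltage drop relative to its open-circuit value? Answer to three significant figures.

The divider's output (Thévenin) resistance is R_A‖R_B = 841.1 Ω.
Fractional drop under load = R_th/(R_th + R_L) = 841.1 / (841.1 + 7130) = 0.1055.
So the output falls by 10.6 %.

10.6 %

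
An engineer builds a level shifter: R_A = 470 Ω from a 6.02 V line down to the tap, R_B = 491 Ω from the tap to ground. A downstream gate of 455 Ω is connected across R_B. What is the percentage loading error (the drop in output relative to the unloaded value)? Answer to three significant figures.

34.5 %

Unloaded V = 6.02 × 491/961.0 = 3.076 V.
Loaded: R_B‖R_L = 236.2 Ω, giving V = 6.02 × 236.2/706.2 = 2.013 V.
Drop = (3.076 − 2.013) / 3.076 = 34.5 %.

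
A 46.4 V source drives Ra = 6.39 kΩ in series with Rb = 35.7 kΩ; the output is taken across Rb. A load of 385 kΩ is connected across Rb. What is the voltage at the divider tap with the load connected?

V_out ≈ 38.8 V

The load sits in parallel with Rb: Rb‖R_L = (35.7 × 385) / (35.7 + 385) = 32.67 kΩ.
V_out = 46.4 × 32.67 / (6.39 + 32.67) = 46.4 × 32.67/39.06 = 38.8 V.
(Unloaded it would have been 39.4 V.)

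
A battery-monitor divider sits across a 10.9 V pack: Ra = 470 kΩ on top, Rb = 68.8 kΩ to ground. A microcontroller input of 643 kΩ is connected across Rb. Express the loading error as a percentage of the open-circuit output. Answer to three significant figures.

8.54 %

The divider's output (Thévenin) resistance is Ra‖Rb = 60.01 kΩ.
Fractional drop under load = R_th/(R_th + R_L) = 60.01 / (60.01 + 643) = 0.08537.
So the output falls by 8.54 %.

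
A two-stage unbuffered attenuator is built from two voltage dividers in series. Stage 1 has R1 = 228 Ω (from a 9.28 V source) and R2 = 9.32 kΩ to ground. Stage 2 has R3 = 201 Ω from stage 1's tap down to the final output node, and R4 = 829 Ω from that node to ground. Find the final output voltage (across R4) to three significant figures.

V_out ≈ 6.00 V

Stage 2 presents R3+R4 = 1030 Ω as a load on stage 1's tap.
Stage 1's lower leg becomes R2‖(R3+R4) = 927.5 Ω, so V_mid = 9.28 × 927.5/1155 = 7.449 V.
Stage 2 is itself unloaded: V_out = V_mid × R4/(R3+R4) = 7.449 × 829/1030 = 6.00 V.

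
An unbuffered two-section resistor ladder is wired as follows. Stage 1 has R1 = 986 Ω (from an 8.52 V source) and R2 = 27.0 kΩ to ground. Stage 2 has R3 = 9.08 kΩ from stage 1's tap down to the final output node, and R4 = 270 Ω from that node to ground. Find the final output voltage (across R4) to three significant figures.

Stage 2 presents R3+R4 = 9350 Ω as a load on stage 1's tap.
Stage 1's lower leg becomes R2‖(R3+R4) = 6945 Ω, so V_mid = 8.52 × 6945/7931 = 7.461 V.
Stage 2 is itself unloaded: V_out = V_mid × R4/(R3+R4) = 7.461 × 270/9350 = 0.215 V.

V_out ≈ 0.215 V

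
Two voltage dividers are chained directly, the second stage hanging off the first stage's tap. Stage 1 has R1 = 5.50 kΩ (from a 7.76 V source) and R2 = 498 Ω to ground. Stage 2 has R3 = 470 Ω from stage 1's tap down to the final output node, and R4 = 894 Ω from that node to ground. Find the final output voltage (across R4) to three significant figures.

V_out ≈ 0.316 V

Stage 2 presents R3+R4 = 1364 Ω as a load on stage 1's tap.
Stage 1's lower leg becomes R2‖(R3+R4) = 364.8 Ω, so V_mid = 7.76 × 364.8/5865 = 0.4827 V.
Stage 2 is itself unloaded: V_out = V_mid × R4/(R3+R4) = 0.4827 × 894/1364 = 0.316 V.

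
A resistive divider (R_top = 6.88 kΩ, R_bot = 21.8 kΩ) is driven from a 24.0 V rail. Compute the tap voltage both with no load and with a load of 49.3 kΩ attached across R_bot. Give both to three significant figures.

Unloaded: 18.2 V; loaded: 16.5 V

Open-circuit: V = 24.0 × 21.8/(6.88 + 21.8) = 18.2 V.
With the load, R_bot becomes R_bot‖R_L = 15.12 kΩ, so V = 24.0 × 15.12/22.00 = 16.5 V.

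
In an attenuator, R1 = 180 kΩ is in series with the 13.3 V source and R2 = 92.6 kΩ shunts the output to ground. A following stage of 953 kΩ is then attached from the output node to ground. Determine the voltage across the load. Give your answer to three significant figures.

V_out ≈ 4.25 V

The load sits in parallel with R2: R2‖R_L = (92.6 × 953) / (92.6 + 953) = 84.40 kΩ.
V_out = 13.3 × 84.40 / (180 + 84.40) = 13.3 × 84.40/264.4 = 4.25 V.
(Unloaded it would have been 4.52 V.)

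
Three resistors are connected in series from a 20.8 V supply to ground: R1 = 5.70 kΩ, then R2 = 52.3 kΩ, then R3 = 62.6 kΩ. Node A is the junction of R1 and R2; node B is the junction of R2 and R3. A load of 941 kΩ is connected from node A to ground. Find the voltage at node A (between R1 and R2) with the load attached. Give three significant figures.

Below node A the series string R2+R3 = 114.9 kΩ sits in parallel with the 941 kΩ load: 102.4 kΩ.
V_A = 20.8 × 102.4/(5.70 + 102.4) = 19.7 V.

V ≈ 19.7 V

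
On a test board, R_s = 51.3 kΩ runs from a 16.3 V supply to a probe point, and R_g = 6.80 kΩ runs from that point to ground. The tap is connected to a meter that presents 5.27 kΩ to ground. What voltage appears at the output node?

The load sits in parallel with R_g: R_g‖R_L = (6.80 × 5.27) / (6.80 + 5.27) = 2.969 kΩ.
V_out = 16.3 × 2.969 / (51.3 + 2.969) = 16.3 × 2.969/54.27 = 0.892 V.

V_out ≈ 0.892 V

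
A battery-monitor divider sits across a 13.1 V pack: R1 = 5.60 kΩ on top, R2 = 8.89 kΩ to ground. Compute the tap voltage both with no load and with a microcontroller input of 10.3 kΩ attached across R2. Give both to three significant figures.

Unloaded: 8.04 V; loaded: 6.03 V

Open-circuit: V = 13.1 × 8.89/(5.60 + 8.89) = 8.04 V.
With the load, R2 becomes R2‖R_L = 4.772 kΩ, so V = 13.1 × 4.772/10.37 = 6.03 V.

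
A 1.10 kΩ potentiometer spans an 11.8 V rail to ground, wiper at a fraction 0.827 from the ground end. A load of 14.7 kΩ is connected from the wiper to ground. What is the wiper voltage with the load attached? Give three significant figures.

The wiper splits the pot into (1−α)R = 190.3 Ω above and αR = 909.7 Ω below.
Lower section ‖ load = 856.7 Ω.
V_wiper = 11.8 × 856.7/(190.3 + 856.7) = 9.66 V.

V ≈ 9.66 V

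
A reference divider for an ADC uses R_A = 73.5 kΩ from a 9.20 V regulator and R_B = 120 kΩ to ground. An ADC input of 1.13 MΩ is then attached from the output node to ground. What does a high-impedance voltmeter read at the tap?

The load sits in parallel with R_B: R_B‖R_L = (120 × 1130) / (120 + 1130) = 108.5 kΩ.
V_out = 9.20 × 108.5 / (73.5 + 108.5) = 9.20 × 108.5/182.0 = 5.48 V.
(Unloaded it would have been 5.71 V.)

V_out ≈ 5.48 V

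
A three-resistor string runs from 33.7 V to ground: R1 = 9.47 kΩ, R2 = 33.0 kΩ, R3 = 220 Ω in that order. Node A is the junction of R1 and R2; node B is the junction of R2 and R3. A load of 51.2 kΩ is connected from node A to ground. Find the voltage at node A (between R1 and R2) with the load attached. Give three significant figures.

Below node A the series string R2+R3 = 33220 Ω sits in parallel with the 51200 Ω load: 20150 Ω.
V_A = 33.7 × 20150/(9470 + 20150) = 22.9 V.

V ≈ 22.9 V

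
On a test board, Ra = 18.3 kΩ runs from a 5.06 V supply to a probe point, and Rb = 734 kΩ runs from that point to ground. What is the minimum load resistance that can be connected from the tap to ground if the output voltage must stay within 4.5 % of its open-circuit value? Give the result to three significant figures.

Output resistance R_th = Ra‖Rb = (18.3 × 734)/752.3 = 17.85 kΩ.
The fractional drop is R_th/(R_th + R_L); requiring this ≤ 0.0450 gives R_L ≥ R_th(1/0.0450 − 1) = 17.85 × 21.22 = 379 kΩ.

R_L(min) ≈ 379 kΩ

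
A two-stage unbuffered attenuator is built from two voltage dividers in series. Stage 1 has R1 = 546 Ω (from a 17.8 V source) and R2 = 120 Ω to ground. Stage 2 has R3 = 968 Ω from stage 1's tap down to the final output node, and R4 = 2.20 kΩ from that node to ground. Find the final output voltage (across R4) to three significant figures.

Stage 2 presents R3+R4 = 3168 Ω as a load on stage 1's tap.
Stage 1's lower leg becomes R2‖(R3+R4) = 115.6 Ω, so V_mid = 17.8 × 115.6/661.6 = 3.111 V.
Stage 2 is itself unloaded: V_out = V_mid × R4/(R3+R4) = 3.111 × 2200/3168 = 2.16 V.

V_out ≈ 2.16 V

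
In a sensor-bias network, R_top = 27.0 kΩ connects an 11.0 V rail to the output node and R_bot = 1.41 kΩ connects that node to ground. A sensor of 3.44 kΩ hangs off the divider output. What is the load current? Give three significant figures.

I_L ≈ 0.114 mA

R_bot‖R_L = 1.000 kΩ; V_out = 11.0 × 1.000/28.00 = 0.3929 V.
I_L = V_out / R_L = 0.3929 / 3.44 kΩ = 0.114 mA.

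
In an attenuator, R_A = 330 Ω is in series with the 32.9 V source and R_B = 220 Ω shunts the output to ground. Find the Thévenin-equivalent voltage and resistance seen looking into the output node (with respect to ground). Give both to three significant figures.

V_th = 13.2 V, R_th = 132 Ω

V_th is the open-circuit tap voltage: 32.9 × 220/(330 + 220) = 13.2 V.
With the supply zeroed, R_A and R_B appear in parallel from the tap: R_th = R_A‖R_B = (330 × 220)/550.0 = 132 Ω.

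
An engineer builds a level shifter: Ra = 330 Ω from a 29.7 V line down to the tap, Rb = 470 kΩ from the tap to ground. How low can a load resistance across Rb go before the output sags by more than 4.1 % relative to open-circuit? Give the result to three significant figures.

R_L(min) ≈ 7.71 kΩ

Output resistance R_th = Ra‖Rb = (330 × 470000)/470300 = 329.8 Ω.
The fractional drop is R_th/(R_th + R_L); requiring this ≤ 0.0410 gives R_L ≥ R_th(1/0.0410 − 1) = 329.8 × 23.39 = 7.71 kΩ.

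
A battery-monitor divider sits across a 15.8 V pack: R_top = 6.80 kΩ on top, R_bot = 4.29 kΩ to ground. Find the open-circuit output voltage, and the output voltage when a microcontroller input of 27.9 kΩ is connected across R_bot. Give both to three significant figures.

Open-circuit: V = 15.8 × 4.29/(6.80 + 4.29) = 6.11 V.
With the load, R_bot becomes R_bot‖R_L = 3.718 kΩ, so V = 15.8 × 3.718/10.52 = 5.59 V.

Unloaded: 6.11 V; loaded: 5.59 V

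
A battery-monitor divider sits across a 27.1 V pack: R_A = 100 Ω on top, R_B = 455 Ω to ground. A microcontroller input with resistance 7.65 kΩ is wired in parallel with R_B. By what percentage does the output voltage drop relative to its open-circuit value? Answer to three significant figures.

1.06 %

The divider's output (Thévenin) resistance is R_A‖R_B = 81.98 Ω.
Fractional drop under load = R_th/(R_th + R_L) = 81.98 / (81.98 + 7650) = 0.01060.
So the output falls by 1.06 %.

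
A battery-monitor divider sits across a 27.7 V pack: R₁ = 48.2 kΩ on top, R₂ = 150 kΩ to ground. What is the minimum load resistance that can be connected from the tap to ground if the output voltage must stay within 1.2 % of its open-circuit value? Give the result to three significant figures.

R_L(min) ≈ 3.00 MΩ

Output resistance R_th = R₁‖R₂ = (48.2 × 150)/198.2 = 36.48 kΩ.
The fractional drop is R_th/(R_th + R_L); requiring this ≤ 0.0120 gives R_L ≥ R_th(1/0.0120 − 1) = 36.48 × 82.33 = 3.00 MΩ.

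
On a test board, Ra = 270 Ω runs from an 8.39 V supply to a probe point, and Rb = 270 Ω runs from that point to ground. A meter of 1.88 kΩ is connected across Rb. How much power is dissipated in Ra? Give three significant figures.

Total resistance from the source is Ra + (Rb‖R_L) = 506.1 Ω, so I = 8.39/506.1 Ω = 16.58 mA.
P = I²·Ra = (16.58 mA)² × 270 Ω = 74.2 mW.

P ≈ 74.2 mW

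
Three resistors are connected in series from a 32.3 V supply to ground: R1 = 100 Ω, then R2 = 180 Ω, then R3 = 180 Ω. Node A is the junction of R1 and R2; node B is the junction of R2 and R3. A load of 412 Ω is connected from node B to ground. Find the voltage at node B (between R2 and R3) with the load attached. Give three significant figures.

At node B, R3 is in parallel with the load: R3‖R_L = 125.3 Ω.
Below node A the resistance is R2 + (R3‖R_L) = 305.3 Ω, so V_A = 32.3 × 305.3/405.3 = 24.33 V.
Then V_B = V_A × (R3‖R_L)/(R2 + R3‖R_L) = 24.33 × 125.3/305.3 = 9.98 V.

V ≈ 9.98 V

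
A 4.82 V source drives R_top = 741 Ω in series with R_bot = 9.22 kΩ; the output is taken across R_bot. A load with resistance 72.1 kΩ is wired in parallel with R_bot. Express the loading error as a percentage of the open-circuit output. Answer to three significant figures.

0.942 %

The divider's output (Thévenin) resistance is R_top‖R_bot = 685.9 Ω.
Fractional drop under load = R_th/(R_th + R_L) = 685.9 / (685.9 + 72100) = 0.009423.
So the output falls by 0.942 %.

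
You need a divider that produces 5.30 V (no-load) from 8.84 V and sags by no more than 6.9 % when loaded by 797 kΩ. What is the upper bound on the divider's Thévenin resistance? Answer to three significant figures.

Loading drop = R_th/(R_th + R_L) ≤ 0.0690, so R_th ≤ R_L · ε/(1−ε) = 797 kΩ × 0.0690/0.9310 = 59.1 kΩ.
(Any R1, R2 with R2/(R1+R2) = 0.600 and R1‖R2 ≤ 59.1 kΩ will meet the spec.)

R_th ≤ 59.1 kΩ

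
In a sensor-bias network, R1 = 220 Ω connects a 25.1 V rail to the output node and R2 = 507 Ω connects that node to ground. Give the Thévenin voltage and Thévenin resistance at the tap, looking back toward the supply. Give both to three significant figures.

V_th = 17.5 V, R_th = 153 Ω

V_th is the open-circuit tap voltage: 25.1 × 507/(220 + 507) = 17.5 V.
With the supply zeroed, R1 and R2 appear in parallel from the tap: R_th = R1‖R2 = (220 × 507)/727.0 = 153 Ω.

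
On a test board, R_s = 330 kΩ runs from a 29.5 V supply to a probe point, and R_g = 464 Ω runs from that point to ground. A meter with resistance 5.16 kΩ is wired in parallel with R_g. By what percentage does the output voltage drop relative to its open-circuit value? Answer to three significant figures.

8.24 %

The divider's output (Thévenin) resistance is R_s‖R_g = 463.3 Ω.
Fractional drop under load = R_th/(R_th + R_L) = 463.3 / (463.3 + 5160) = 0.08240.
So the output falls by 8.24 %.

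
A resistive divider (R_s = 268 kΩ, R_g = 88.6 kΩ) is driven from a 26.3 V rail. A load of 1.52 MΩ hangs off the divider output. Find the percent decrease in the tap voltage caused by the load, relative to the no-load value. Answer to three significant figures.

4.20 %

The divider's output (Thévenin) resistance is R_s‖R_g = 66.59 kΩ.
Fractional drop under load = R_th/(R_th + R_L) = 66.59 / (66.59 + 1520) = 0.04197.
So the output falls by 4.20 %.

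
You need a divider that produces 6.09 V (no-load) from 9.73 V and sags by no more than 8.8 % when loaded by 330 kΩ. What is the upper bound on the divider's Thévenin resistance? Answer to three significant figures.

R_th ≤ 31.8 kΩ

Loading drop = R_th/(R_th + R_L) ≤ 0.0880, so R_th ≤ R_L · ε/(1−ε) = 330 kΩ × 0.0880/0.9120 = 31.8 kΩ.
(Any R1, R2 with R2/(R1+R2) = 0.626 and R1‖R2 ≤ 31.8 kΩ will meet the spec.)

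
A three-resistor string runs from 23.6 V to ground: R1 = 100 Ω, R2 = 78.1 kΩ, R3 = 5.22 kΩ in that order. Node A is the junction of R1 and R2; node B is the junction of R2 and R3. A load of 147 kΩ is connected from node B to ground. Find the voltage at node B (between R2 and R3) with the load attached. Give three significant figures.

V ≈ 1.43 V

At node B, R3 is in parallel with the load: R3‖R_L = 5041 Ω.
Below node A the resistance is R2 + (R3‖R_L) = 83140 Ω, so V_A = 23.6 × 83140/83240 = 23.57 V.
Then V_B = V_A × (R3‖R_L)/(R2 + R3‖R_L) = 23.57 × 5041/83140 = 1.43 V.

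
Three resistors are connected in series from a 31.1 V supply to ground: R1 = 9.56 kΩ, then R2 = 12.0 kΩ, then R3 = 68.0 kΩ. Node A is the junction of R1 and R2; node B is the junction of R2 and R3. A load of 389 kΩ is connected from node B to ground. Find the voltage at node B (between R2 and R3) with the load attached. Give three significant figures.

V ≈ 22.7 V

At node B, R3 is in parallel with the load: R3‖R_L = 57.88 kΩ.
Below node A the resistance is R2 + (R3‖R_L) = 69.88 kΩ, so V_A = 31.1 × 69.88/79.44 = 27.36 V.
Then V_B = V_A × (R3‖R_L)/(R2 + R3‖R_L) = 27.36 × 57.88/69.88 = 22.7 V.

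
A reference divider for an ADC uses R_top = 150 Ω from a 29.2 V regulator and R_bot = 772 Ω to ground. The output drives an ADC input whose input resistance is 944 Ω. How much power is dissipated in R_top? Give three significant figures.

P ≈ 387 mW

Total resistance from the source is R_top + (R_bot‖R_L) = 574.7 Ω, so I = 29.2/574.7 Ω = 50.81 mA.
P = I²·R_top = (50.81 mA)² × 150 Ω = 387 mW.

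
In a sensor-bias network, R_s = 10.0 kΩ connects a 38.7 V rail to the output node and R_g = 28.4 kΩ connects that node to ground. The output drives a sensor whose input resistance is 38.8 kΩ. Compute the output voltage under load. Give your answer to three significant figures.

V_out ≈ 24.0 V

The load sits in parallel with R_g: R_g‖R_L = (28.4 × 38.8) / (28.4 + 38.8) = 16.40 kΩ.
V_out = 38.7 × 16.40 / (10.0 + 16.40) = 38.7 × 16.40/26.40 = 24.0 V.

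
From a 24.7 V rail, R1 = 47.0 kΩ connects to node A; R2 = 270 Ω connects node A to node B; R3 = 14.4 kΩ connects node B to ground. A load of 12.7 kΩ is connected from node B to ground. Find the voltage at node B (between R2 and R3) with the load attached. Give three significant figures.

V ≈ 3.09 V

At node B, R3 is in parallel with the load: R3‖R_L = 6748 Ω.
Below node A the resistance is R2 + (R3‖R_L) = 7018 Ω, so V_A = 24.7 × 7018/54020 = 3.209 V.
Then V_B = V_A × (R3‖R_L)/(R2 + R3‖R_L) = 3.209 × 6748/7018 = 3.09 V.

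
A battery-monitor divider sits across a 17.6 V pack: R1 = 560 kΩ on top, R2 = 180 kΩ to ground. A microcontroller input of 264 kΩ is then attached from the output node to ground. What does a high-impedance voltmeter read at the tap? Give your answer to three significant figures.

V_out ≈ 2.82 V

The load sits in parallel with R2: R2‖R_L = (180 × 264) / (180 + 264) = 107.0 kΩ.
V_out = 17.6 × 107.0 / (560 + 107.0) = 17.6 × 107.0/667.0 = 2.82 V.
(Unloaded it would have been 4.28 V.)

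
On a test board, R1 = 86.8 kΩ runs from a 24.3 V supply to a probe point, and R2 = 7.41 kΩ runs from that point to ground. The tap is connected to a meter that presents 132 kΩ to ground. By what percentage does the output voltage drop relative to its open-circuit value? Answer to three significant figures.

The divider's output (Thévenin) resistance is R1‖R2 = 6.827 kΩ.
Fractional drop under load = R_th/(R_th + R_L) = 6.827 / (6.827 + 132) = 0.04918.
So the output falls by 4.92 %.

4.92 %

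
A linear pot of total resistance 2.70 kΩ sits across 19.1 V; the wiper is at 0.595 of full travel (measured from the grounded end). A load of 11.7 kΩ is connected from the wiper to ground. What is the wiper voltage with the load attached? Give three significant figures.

The wiper splits the pot into (1−α)R = 1.093 kΩ above and αR = 1.607 kΩ below.
Lower section ‖ load = 1.413 kΩ.
V_wiper = 19.1 × 1.413/(1.093 + 1.413) = 10.8 V.

V ≈ 10.8 V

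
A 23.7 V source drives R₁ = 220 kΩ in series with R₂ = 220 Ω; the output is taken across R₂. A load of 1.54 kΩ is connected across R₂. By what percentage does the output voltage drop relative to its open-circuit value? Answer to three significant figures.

12.5 %

The divider's output (Thévenin) resistance is R₁‖R₂ = 219.8 Ω.
Fractional drop under load = R_th/(R_th + R_L) = 219.8 / (219.8 + 1540) = 0.1249.
So the output falls by 12.5 %.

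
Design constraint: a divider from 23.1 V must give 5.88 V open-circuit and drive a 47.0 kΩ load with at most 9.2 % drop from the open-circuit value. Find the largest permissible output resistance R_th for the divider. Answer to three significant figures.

R_th ≤ 4.76 kΩ

Loading drop = R_th/(R_th + R_L) ≤ 0.0920, so R_th ≤ R_L · ε/(1−ε) = 47.0 kΩ × 0.0920/0.9080 = 4.76 kΩ.
(Any R1, R2 with R2/(R1+R2) = 0.255 and R1‖R2 ≤ 4.76 kΩ will meet the spec.)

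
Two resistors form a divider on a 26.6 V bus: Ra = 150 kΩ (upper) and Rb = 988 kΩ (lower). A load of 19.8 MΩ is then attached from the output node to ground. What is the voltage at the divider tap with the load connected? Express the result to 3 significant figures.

The load sits in parallel with Rb: Rb‖R_L = (988 × 19800) / (988 + 19800) = 941.0 kΩ.
V_out = 26.6 × 941.0 / (150 + 941.0) = 26.6 × 941.0/1091 = 22.9 V.
(Unloaded it would have been 23.1 V.)

V_out ≈ 22.9 V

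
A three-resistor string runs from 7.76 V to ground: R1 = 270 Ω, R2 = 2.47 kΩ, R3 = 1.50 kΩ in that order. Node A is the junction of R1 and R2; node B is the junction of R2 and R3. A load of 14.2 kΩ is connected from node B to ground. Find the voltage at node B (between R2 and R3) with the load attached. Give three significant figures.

At node B, R3 is in parallel with the load: R3‖R_L = 1357 Ω.
Below node A the resistance is R2 + (R3‖R_L) = 3827 Ω, so V_A = 7.76 × 3827/4097 = 7.249 V.
Then V_B = V_A × (R3‖R_L)/(R2 + R3‖R_L) = 7.249 × 1357/3827 = 2.57 V.

V ≈ 2.57 V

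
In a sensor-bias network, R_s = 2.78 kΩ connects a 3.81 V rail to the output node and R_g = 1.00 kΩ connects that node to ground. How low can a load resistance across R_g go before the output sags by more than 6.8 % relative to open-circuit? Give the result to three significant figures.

R_L(min) ≈ 10.1 kΩ

Output resistance R_th = R_s‖R_g = (2780 × 1000)/3780 = 735.4 Ω.
The fractional drop is R_th/(R_th + R_L); requiring this ≤ 0.0680 gives R_L ≥ R_th(1/0.0680 − 1) = 735.4 × 13.71 = 10.1 kΩ.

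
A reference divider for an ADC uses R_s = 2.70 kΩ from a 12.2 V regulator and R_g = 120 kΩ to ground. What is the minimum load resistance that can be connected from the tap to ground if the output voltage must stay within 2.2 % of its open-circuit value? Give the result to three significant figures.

Output resistance R_th = R_s‖R_g = (2.70 × 120)/122.7 = 2.641 kΩ.
The fractional drop is R_th/(R_th + R_L); requiring this ≤ 0.0220 gives R_L ≥ R_th(1/0.0220 − 1) = 2.641 × 44.45 = 117 kΩ.

R_L(min) ≈ 117 kΩ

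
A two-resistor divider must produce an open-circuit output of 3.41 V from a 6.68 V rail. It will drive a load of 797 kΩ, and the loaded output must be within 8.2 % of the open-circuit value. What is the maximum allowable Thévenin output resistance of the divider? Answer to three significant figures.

R_th ≤ 71.2 kΩ

Loading drop = R_th/(R_th + R_L) ≤ 0.0820, so R_th ≤ R_L · ε/(1−ε) = 797 kΩ × 0.0820/0.9180 = 71.2 kΩ.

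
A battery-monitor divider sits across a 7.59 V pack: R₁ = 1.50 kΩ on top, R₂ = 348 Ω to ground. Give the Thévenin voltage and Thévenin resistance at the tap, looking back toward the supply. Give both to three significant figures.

V_th is the open-circuit tap voltage: 7.59 × 348/(1500 + 348) = 1.43 V.
With the supply zeroed, R₁ and R₂ appear in parallel from the tap: R_th = R₁‖R₂ = (1500 × 348)/1848 = 282 Ω.

V_th = 1.43 V, R_th = 282 Ω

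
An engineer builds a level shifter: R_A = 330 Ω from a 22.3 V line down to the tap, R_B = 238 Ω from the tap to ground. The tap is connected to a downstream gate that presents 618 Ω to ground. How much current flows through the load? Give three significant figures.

I_L ≈ 12.4 mA

R_B‖R_L = 171.8 Ω; V_out = 22.3 × 171.8/501.8 = 7.636 V.
I_L = V_out / R_L = 7.636 / 618 Ω = 12.4 mA.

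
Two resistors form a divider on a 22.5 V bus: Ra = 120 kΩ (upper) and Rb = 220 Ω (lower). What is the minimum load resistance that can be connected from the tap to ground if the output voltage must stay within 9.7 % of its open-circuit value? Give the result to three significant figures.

Output resistance R_th = Ra‖Rb = (120000 × 220)/120200 = 219.6 Ω.
The fractional drop is R_th/(R_th + R_L); requiring this ≤ 0.0970 gives R_L ≥ R_th(1/0.0970 − 1) = 219.6 × 9.309 = 2.04 kΩ.

R_L(min) ≈ 2.04 kΩ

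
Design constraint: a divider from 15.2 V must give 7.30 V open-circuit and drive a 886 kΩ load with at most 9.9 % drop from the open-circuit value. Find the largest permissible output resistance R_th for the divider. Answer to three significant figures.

Loading drop = R_th/(R_th + R_L) ≤ 0.0990, so R_th ≤ R_L · ε/(1−ε) = 886 kΩ × 0.0990/0.9010 = 97.4 kΩ.
(Any R1, R2 with R2/(R1+R2) = 0.480 and R1‖R2 ≤ 97.4 kΩ will meet the spec.)

R_th ≤ 97.4 kΩ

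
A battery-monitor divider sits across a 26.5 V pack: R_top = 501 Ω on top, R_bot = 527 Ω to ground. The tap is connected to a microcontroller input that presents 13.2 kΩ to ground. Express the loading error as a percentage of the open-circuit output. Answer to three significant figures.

1.91 %

The divider's output (Thévenin) resistance is R_top‖R_bot = 256.8 Ω.
Fractional drop under load = R_th/(R_th + R_L) = 256.8 / (256.8 + 13200) = 0.01909.
So the output falls by 1.91 %.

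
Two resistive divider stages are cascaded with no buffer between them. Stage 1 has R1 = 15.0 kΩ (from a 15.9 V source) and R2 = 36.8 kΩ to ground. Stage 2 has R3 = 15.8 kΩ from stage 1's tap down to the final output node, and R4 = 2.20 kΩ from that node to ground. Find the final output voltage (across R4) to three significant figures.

V_out ≈ 0.867 V

Stage 2 presents R3+R4 = 18.00 kΩ as a load on stage 1's tap.
Stage 1's lower leg becomes R2‖(R3+R4) = 12.09 kΩ, so V_mid = 15.9 × 12.09/27.09 = 7.095 V.
Stage 2 is itself unloaded: V_out = V_mid × R4/(R3+R4) = 7.095 × 2.20/18.00 = 0.867 V.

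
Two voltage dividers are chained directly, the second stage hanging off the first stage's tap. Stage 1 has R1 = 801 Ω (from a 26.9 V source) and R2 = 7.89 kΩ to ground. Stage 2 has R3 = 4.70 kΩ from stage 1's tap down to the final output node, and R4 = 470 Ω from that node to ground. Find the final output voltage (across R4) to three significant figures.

Stage 2 presents R3+R4 = 5170 Ω as a load on stage 1's tap.
Stage 1's lower leg becomes R2‖(R3+R4) = 3123 Ω, so V_mid = 26.9 × 3123/3924 = 21.41 V.
Stage 2 is itself unloaded: V_out = V_mid × R4/(R3+R4) = 21.41 × 470/5170 = 1.95 V.

V_out ≈ 1.95 V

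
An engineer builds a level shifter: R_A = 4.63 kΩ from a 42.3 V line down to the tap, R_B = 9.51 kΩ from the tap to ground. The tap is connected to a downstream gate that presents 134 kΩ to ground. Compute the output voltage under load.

V_out ≈ 27.8 V

The load sits in parallel with R_B: R_B‖R_L = (9.51 × 134) / (9.51 + 134) = 8.880 kΩ.
V_out = 42.3 × 8.880 / (4.63 + 8.880) = 42.3 × 8.880/13.51 = 27.8 V.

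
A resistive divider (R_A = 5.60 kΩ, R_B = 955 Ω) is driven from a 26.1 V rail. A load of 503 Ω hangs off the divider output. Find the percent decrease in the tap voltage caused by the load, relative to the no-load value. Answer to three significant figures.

Unloaded V = 26.1 × 955/6555 = 3.803 V.
Loaded: R_B‖R_L = 329.5 Ω, giving V = 26.1 × 329.5/5929 = 1.450 V.
Drop = (3.803 − 1.450) / 3.803 = 61.9 %.

61.9 %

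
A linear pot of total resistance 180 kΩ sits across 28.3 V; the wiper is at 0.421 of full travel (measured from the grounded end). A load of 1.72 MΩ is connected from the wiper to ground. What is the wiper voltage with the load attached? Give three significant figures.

The wiper splits the pot into (1−α)R = 104.2 kΩ above and αR = 75.78 kΩ below.
Lower section ‖ load = 72.58 kΩ.
V_wiper = 28.3 × 72.58/(104.2 + 72.58) = 11.6 V.

V ≈ 11.6 V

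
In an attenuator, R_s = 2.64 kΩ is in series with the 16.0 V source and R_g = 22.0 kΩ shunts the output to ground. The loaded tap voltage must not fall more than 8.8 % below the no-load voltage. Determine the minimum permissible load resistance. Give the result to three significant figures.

R_L(min) ≈ 24.4 kΩ

Output resistance R_th = R_s‖R_g = (2.64 × 22.0)/24.64 = 2.357 kΩ.
The fractional drop is R_th/(R_th + R_L); requiring this ≤ 0.0880 gives R_L ≥ R_th(1/0.0880 − 1) = 2.357 × 10.36 = 24.4 kΩ.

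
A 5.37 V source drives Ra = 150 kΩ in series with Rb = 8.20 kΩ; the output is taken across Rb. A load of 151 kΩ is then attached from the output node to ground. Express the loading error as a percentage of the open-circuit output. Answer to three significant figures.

4.90 %

The divider's output (Thévenin) resistance is Ra‖Rb = 7.775 kΩ.
Fractional drop under load = R_th/(R_th + R_L) = 7.775 / (7.775 + 151) = 0.04897.
So the output falls by 4.90 %.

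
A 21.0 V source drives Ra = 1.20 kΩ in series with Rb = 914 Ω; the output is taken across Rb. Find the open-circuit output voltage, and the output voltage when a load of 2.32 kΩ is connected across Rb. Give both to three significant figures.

Open-circuit: V = 21.0 × 914/(1200 + 914) = 9.08 V.
With the load, Rb becomes Rb‖R_L = 655.7 Ω, so V = 21.0 × 655.7/1856 = 7.42 V.

Unloaded: 9.08 V; loaded: 7.42 V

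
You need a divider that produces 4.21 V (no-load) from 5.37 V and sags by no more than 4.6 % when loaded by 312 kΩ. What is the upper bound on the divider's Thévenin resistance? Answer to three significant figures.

Loading drop = R_th/(R_th + R_L) ≤ 0.0460, so R_th ≤ R_L · ε/(1−ε) = 312 kΩ × 0.0460/0.9540 = 15.0 kΩ.
(Any R1, R2 with R2/(R1+R2) = 0.784 and R1‖R2 ≤ 15.0 kΩ will meet the spec.)

R_th ≤ 15.0 kΩ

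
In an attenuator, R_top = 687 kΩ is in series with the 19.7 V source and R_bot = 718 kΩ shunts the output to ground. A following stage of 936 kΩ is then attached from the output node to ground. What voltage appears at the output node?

The load sits in parallel with R_bot: R_bot‖R_L = (718 × 936) / (718 + 936) = 406.3 kΩ.
V_out = 19.7 × 406.3 / (687 + 406.3) = 19.7 × 406.3/1093 = 7.32 V.
(Unloaded it would have been 10.1 V.)

V_out ≈ 7.32 V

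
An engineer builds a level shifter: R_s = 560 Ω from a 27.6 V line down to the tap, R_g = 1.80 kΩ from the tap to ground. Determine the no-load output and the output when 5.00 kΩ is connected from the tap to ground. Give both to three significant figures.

Open-circuit: V = 27.6 × 1800/(560 + 1800) = 21.1 V.
With the load, R_g becomes R_g‖R_L = 1324 Ω, so V = 27.6 × 1324/1884 = 19.4 V.

Unloaded: 21.1 V; loaded: 19.4 V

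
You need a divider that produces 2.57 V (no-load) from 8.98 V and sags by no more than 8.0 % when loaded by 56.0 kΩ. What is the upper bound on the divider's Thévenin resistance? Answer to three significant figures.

Loading drop = R_th/(R_th + R_L) ≤ 0.0800, so R_th ≤ R_L · ε/(1−ε) = 56.0 kΩ × 0.0800/0.9200 = 4.87 kΩ.
(Any R1, R2 with R2/(R1+R2) = 0.286 and R1‖R2 ≤ 4.87 kΩ will meet the spec.)

R_th ≤ 4.87 kΩ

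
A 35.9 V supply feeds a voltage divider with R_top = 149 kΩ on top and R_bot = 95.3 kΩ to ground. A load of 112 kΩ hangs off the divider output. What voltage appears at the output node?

The load sits in parallel with R_bot: R_bot‖R_L = (95.3 × 112) / (95.3 + 112) = 51.49 kΩ.
V_out = 35.9 × 51.49 / (149 + 51.49) = 35.9 × 51.49/200.5 = 9.22 V.

V_out ≈ 9.22 V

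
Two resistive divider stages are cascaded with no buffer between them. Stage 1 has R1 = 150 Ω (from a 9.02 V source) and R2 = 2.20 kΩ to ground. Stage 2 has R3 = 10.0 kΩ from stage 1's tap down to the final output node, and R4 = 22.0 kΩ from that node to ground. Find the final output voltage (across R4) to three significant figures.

Stage 2 presents R3+R4 = 32000 Ω as a load on stage 1's tap.
Stage 1's lower leg becomes R2‖(R3+R4) = 2058 Ω, so V_mid = 9.02 × 2058/2208 = 8.407 V.
Stage 2 is itself unloaded: V_out = V_mid × R4/(R3+R4) = 8.407 × 22000/32000 = 5.78 V.

V_out ≈ 5.78 V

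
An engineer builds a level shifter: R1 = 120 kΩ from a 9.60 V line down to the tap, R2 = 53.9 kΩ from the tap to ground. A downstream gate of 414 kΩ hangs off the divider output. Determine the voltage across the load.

The load sits in parallel with R2: R2‖R_L = (53.9 × 414) / (53.9 + 414) = 47.69 kΩ.
V_out = 9.60 × 47.69 / (120 + 47.69) = 9.60 × 47.69/167.7 = 2.73 V.
(Unloaded it would have been 2.98 V.)

V_out ≈ 2.73 V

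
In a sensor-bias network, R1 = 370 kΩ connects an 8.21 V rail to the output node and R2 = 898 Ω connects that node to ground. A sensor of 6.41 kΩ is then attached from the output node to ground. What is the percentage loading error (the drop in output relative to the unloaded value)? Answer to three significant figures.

12.3 %

Unloaded V = 8.21 × 898/370900 = 0.019878 V.
Loaded: R2‖R_L = 787.7 Ω, giving V = 8.21 × 787.7/370800 = 0.017440 V.
Drop = (0.019878 − 0.017440) / 0.019878 = 12.3 %.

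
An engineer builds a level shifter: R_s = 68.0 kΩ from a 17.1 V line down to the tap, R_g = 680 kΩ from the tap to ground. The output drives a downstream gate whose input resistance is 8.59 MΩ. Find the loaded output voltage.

V_out ≈ 15.4 V

The load sits in parallel with R_g: R_g‖R_L = (680 × 8590) / (680 + 8590) = 630.1 kΩ.
V_out = 17.1 × 630.1 / (68.0 + 630.1) = 17.1 × 630.1/698.1 = 15.4 V.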